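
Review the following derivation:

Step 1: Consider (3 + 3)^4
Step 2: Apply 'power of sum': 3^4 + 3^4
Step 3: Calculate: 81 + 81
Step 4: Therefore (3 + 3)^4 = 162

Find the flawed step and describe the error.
Step 2: Apply 'power of sum': 3^4 + 3^4

Step 2 incorrectly applies a non-existent rule '(a+b)^n = a^n + b^n'. This is false in general. The correct expansion uses the binomial theorem. The actual value is (3 + 3)^4 = 6^4 = 1296, not 162.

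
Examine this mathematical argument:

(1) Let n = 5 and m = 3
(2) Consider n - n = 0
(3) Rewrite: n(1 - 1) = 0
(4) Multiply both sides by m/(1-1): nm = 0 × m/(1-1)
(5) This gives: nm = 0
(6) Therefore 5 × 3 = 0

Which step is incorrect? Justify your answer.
Step 4: Multiply both sides by m/(1-1): nm = 0 × m/(1-1)

Step 4 multiplies both sides by m/(1-1). However, 1-1 = 0, so this is multiplication by m/0, which is undefined. We cannot multiply by an undefined expression.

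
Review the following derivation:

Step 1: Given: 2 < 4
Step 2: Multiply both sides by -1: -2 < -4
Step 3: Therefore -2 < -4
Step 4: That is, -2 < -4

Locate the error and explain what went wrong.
Step 2: Multiply both sides by -1: -2 < -4

Step 2 multiplies both sides by -1 but fails to reverse the inequality sign. When multiplying (or dividing) an inequality by a negative number, the direction must be reversed. Since 2 < 4, we should get -2 > -4, i.e., -2 > -4.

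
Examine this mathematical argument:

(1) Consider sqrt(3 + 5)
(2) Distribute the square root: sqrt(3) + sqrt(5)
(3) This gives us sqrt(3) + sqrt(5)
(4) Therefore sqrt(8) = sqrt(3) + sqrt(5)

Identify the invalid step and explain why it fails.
Step 2: Distribute the square root: sqrt(3) + sqrt(5)

Step 2 incorrectly 'distributes' the square root over addition. The square root function does not distribute: sqrt(a + b) ≠ sqrt(a) + sqrt(b). In fact, sqrt(3 + 5) = sqrt(8) ≈ 2.8284, while sqrt(3) + sqrt(5) ≈ 3.9681.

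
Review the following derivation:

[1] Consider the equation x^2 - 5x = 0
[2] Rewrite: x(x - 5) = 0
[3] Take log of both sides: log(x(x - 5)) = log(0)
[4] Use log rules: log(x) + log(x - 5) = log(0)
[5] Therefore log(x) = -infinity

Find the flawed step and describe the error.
Step 3: Take log of both sides: log(x(x - 5)) = log(0)

Step 3 takes the logarithm of both sides, resulting in log(0) on the right side. The logarithm is only defined for positive numbers; log(0) is undefined (approaches negative infinity). This operation is invalid.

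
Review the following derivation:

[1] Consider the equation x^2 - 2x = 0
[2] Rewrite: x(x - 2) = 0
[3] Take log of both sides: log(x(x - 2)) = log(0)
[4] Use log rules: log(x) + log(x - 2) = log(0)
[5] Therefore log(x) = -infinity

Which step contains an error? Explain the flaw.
Step 3: Take log of both sides: log(x(x - 2)) = log(0)

Step 3 takes the logarithm of both sides, resulting in log(0) on the right side. The logarithm is only defined for positive numbers; log(0) is undefined (approaches negative infinity). This operation is invalid.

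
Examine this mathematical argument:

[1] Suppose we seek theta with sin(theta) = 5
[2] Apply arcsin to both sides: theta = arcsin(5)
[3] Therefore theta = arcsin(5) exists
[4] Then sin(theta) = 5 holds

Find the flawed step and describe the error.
Step 2: Apply arcsin to both sides: theta = arcsin(5)

Step 2 applies arcsin to 5. However, arcsin(x) is only defined for x in [-1, 1] because sin(theta) can only produce values in that range. Since |5| > 1, arcsin(5) is undefined. There is no angle whose sine equals 5.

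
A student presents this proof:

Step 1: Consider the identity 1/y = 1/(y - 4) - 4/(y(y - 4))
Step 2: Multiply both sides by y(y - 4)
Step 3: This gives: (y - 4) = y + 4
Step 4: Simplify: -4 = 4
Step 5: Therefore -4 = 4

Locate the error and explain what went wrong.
Step 3: This gives: (y - 4) = y + 4

Step 3 makes a sign error when clearing denominators. Multiplying -4/(y(y - 4)) by y(y - 4) gives -4, not +4. The correct result is (y - 4) = y - 4, which is trivially true, not (y - 4) = y + 4. (Step 1 is a valid identity: 1/(y - 4) - 4/(y(y - 4)) = (y - 4)/(y(y - 4)) = 1/y.)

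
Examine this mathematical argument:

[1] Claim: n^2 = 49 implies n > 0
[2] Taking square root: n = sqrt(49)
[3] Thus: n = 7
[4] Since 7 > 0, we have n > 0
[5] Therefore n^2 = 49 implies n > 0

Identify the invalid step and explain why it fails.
Step 2: Taking square root: n = sqrt(49)

Step 2 takes the square root and assumes the positive root only. The equation n^2 = 49 actually has two solutions: n = 7 and n = -7. The proof silently assumes n > 0 without justification, then uses this assumption to conclude n > 0, which is circular. The counterexample n = -7 shows the claim is false.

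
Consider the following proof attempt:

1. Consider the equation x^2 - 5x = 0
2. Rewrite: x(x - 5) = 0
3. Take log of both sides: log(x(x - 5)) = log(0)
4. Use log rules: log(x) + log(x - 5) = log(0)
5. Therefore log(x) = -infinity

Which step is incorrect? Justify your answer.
Step 3: Take log of both sides: log(x(x - 5)) = log(0)

Step 3 takes the logarithm of both sides, resulting in log(0) on the right side. The logarithm is only defined for positive numbers; log(0) is undefined (approaches negative infinity). This operation is invalid.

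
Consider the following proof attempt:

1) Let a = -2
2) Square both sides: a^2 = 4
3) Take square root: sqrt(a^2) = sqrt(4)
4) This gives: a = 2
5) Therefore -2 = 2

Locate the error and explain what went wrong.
Step 4: This gives: a = 2

Step 4 incorrectly states that sqrt(a^2) = a. The correct identity is sqrt(a^2) = |a|. Since a = -2 < 0, we have sqrt(a^2) = |-2| = 2, not a = -2.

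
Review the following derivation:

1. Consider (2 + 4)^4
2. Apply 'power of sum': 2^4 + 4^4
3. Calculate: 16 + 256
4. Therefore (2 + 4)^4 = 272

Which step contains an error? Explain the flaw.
Step 2: Apply 'power of sum': 2^4 + 4^4

Step 2 incorrectly applies a non-existent rule '(a+b)^n = a^n + b^n'. This is false in general. The correct expansion uses the binomial theorem. The actual value is (2 + 4)^4 = 6^4 = 1296, not 272.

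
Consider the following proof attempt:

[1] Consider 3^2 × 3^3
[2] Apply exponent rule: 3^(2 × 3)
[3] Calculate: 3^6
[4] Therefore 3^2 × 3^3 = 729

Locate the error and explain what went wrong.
Step 2: Apply exponent rule: 3^(2 × 3)

Step 2 incorrectly states that a^b × a^c = a^(b×c). The correct rule is a^b × a^c = a^(b+c). The actual value is 3^2 × 3^3 = 3^5 = 243, not 3^6 = 729.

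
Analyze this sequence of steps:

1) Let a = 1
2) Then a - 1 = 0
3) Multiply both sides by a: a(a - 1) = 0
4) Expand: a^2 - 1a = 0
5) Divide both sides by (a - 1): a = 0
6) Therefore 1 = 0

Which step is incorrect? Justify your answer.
Step 5: Divide both sides by (a - 1): a = 0

Step 5 divides both sides by (a - 1). However, since a = 1, we have (a - 1) = 0. Division by zero is undefined, making this step invalid.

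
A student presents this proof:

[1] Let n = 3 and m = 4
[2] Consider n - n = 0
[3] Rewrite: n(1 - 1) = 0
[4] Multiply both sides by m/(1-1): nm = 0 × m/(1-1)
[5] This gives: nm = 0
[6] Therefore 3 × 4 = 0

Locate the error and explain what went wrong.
Step 4: Multiply both sides by m/(1-1): nm = 0 × m/(1-1)

Step 4 multiplies both sides by m/(1-1). However, 1-1 = 0, so this is multiplication by m/0, which is undefined. We cannot multiply by an undefined expression.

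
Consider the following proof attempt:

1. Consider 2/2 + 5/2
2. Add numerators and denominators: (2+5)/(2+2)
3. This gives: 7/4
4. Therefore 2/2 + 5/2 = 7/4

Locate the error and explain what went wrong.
Step 2: Add numerators and denominators: (2+5)/(2+2)

Step 2 incorrectly adds fractions by separately adding numerators and denominators. This is wrong. The correct method requires a common denominator: 2/2 + 5/2 = (2×2 + 5×2)/(2×2) = 14/4 = 7/2. The method used gives 7/4, which is different.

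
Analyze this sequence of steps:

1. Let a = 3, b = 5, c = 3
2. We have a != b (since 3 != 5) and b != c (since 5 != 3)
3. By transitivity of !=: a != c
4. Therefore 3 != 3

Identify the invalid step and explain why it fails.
Step 3: By transitivity of !=: a != c

Step 3 incorrectly applies transitivity to the '!=' relation. Transitivity states: if a R b and b R c, then a R c. However, '!=' is not transitive. Counterexample: 3 != 5 and 5 != 3, but 3 = 3 (both equal 3). Transitivity holds for relations like <, <=, =, but not for !=.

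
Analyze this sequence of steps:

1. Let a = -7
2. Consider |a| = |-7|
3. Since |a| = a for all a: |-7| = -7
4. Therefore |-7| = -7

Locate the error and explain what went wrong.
Step 3: Since |a| = a for all a: |-7| = -7

Step 3 incorrectly states that |a| = a for all a. The correct definition is |a| = a when a >= 0, and |a| = -a when a < 0. Since -7 < 0, we have |-7| = -(-7) = 7, not -7.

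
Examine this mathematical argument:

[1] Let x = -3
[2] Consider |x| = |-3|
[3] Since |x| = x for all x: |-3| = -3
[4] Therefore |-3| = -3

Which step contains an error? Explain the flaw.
Step 3: Since |x| = x for all x: |-3| = -3

Step 3 incorrectly states that |x| = x for all x. The correct definition is |x| = x when x >= 0, and |x| = -x when x < 0. Since -3 < 0, we have |-3| = -(-3) = 3, not -3.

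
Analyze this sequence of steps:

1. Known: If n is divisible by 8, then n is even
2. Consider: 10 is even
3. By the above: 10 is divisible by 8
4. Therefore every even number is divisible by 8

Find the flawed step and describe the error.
Step 3: By the above: 10 is divisible by 8

Step 3 commits the fallacy of affirming the consequent. The known fact 'divisible by 8 → even' does NOT imply 'even → divisible by 8'. That would be the converse, which is false. For example, 10 is even but 10 ÷ 8 = 1.25, which is not an integer.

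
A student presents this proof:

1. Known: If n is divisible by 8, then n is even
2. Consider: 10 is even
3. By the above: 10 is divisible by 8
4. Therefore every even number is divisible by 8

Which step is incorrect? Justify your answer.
Step 3: By the above: 10 is divisible by 8

Step 3 commits the fallacy of affirming the consequent. The known fact 'divisible by 8 → even' does NOT imply 'even → divisible by 8'. That would be the converse, which is false. For example, 10 is even but 10 ÷ 8 = 1.25, which is not an integer.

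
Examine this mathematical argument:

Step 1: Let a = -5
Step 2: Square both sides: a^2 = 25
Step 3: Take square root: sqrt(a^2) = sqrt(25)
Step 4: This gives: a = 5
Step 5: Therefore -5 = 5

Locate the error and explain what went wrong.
Step 4: This gives: a = 5

Step 4 incorrectly states that sqrt(a^2) = a. The correct identity is sqrt(a^2) = |a|. Since a = -5 < 0, we have sqrt(a^2) = |-5| = 5, not a = -5.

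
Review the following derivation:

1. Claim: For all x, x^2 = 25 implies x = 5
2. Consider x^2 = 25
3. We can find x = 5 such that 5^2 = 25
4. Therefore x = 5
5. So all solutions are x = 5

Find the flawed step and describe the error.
Step 4: Therefore x = 5

Step 4 incorrectly concludes that x = 5 is the only solution. The proof shows that x = 5 is A solution (existence), but does not show it is the ONLY solution (uniqueness). In fact, x = -5 is also a solution since (-5)^2 = 25. Finding one solution doesn't prove there are no others.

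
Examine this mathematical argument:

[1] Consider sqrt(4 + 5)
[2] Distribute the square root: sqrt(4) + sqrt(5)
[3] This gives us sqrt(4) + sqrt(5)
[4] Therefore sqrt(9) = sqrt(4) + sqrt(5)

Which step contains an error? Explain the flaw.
Step 2: Distribute the square root: sqrt(4) + sqrt(5)

Step 2 incorrectly 'distributes' the square root over addition. The square root function does not distribute: sqrt(a + b) ≠ sqrt(a) + sqrt(b). In fact, sqrt(4 + 5) = sqrt(9) ≈ 3.0000, while sqrt(4) + sqrt(5) ≈ 4.2361.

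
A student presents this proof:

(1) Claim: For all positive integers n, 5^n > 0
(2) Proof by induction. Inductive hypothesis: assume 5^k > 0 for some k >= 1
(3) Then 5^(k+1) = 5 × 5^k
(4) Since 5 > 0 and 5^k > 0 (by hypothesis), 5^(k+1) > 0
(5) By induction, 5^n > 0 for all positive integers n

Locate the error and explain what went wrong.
Step 5: By induction, 5^n > 0 for all positive integers n

Step 5 concludes the proof by induction, but no base case was ever established. A valid induction proof requires: (1) a base case proving 5^1 > 0, and (2) an inductive step showing IF 5^k > 0 THEN 5^(k+1) > 0. Steps 2-4 correctly establish the inductive step, but without the base case the conclusion in step 5 does not follow.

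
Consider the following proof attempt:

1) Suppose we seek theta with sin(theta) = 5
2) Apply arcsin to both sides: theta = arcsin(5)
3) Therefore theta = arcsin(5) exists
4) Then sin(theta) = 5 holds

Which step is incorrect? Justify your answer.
Step 2: Apply arcsin to both sides: theta = arcsin(5)

Step 2 applies arcsin to 5. However, arcsin(x) is only defined for x in [-1, 1] because sin(theta) can only produce values in that range. Since |5| > 1, arcsin(5) is undefined. There is no angle whose sine equals 5.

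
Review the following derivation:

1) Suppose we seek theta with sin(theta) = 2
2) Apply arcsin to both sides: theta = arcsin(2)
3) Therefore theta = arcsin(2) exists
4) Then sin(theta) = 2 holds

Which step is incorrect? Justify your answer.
Step 2: Apply arcsin to both sides: theta = arcsin(2)

Step 2 applies arcsin to 2. However, arcsin(x) is only defined for x in [-1, 1] because sin(theta) can only produce values in that range. Since |2| > 1, arcsin(2) is undefined. There is no angle whose sine equals 2.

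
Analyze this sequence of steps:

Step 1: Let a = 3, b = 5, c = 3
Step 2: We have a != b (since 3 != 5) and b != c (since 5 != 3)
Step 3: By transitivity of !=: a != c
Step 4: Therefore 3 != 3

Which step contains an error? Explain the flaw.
Step 3: By transitivity of !=: a != c

Step 3 incorrectly applies transitivity to the '!=' relation. Transitivity states: if a R b and b R c, then a R c. However, '!=' is not transitive. Counterexample: 3 != 5 and 5 != 3, but 3 = 3 (both equal 3). Transitivity holds for relations like <, <=, =, but not for !=.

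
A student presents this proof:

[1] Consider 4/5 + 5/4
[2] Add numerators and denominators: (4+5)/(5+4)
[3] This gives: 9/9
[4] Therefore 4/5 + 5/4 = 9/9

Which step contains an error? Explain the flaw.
Step 2: Add numerators and denominators: (4+5)/(5+4)

Step 2 incorrectly adds fractions by separately adding numerators and denominators. This is wrong. The correct method requires a common denominator: 4/5 + 5/4 = (4×4 + 5×5)/(5×4) = 41/20 = 41/20. The method used gives 9/9, which is different.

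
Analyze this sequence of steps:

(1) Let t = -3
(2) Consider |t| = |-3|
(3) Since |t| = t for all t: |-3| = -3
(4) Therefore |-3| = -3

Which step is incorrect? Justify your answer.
Step 3: Since |t| = t for all t: |-3| = -3

Step 3 incorrectly states that |t| = t for all t. The correct definition is |t| = t when t >= 0, and |t| = -t when t < 0. Since -3 < 0, we have |-3| = -(-3) = 3, not -3.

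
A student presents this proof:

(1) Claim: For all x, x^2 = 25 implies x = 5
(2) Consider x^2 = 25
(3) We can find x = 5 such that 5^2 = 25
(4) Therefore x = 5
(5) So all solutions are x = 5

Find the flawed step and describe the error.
Step 4: Therefore x = 5

Step 4 incorrectly concludes that x = 5 is the only solution. The proof shows that x = 5 is A solution (existence), but does not show it is the ONLY solution (uniqueness). In fact, x = -5 is also a solution since (-5)^2 = 25. Finding one solution doesn't prove there are no others.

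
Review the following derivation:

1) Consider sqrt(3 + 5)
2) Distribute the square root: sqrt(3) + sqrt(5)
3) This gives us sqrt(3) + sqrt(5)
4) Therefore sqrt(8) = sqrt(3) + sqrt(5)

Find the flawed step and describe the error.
Step 2: Distribute the square root: sqrt(3) + sqrt(5)

Step 2 incorrectly 'distributes' the square root over addition. The square root function does not distribute: sqrt(a + b) ≠ sqrt(a) + sqrt(b). In fact, sqrt(3 + 5) = sqrt(8) ≈ 2.8284, while sqrt(3) + sqrt(5) ≈ 3.9681.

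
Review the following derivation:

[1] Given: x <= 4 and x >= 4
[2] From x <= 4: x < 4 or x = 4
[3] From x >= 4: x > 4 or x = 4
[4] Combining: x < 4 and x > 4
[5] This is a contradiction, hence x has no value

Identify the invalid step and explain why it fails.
Step 4: Combining: x < 4 and x > 4

Step 4 incorrectly combines the conditions. From x <= 4 and x >= 4, the intersection is x = 4. The error treats the 'or' cases as 'and' requirements. The correct conclusion is that x = 4 is the unique solution, not that no solution exists.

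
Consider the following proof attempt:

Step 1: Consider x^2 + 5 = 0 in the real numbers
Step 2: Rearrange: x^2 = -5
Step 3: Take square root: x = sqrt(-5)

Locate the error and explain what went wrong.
Step 3: Take square root: x = sqrt(-5)

Step 3 takes the square root of -5, which is negative. In the real number system, the square root of a negative number is undefined. The equation x^2 + 5 = 0 has no real solutions. Square roots of negative numbers only exist in the complex numbers.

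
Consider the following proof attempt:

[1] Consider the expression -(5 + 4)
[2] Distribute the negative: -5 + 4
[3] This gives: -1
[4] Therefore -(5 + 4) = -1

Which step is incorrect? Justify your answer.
Step 2: Distribute the negative: -5 + 4

Step 2 incorrectly distributes the negative sign. The correct distribution is -(5 + 4) = -5 - 4 = -9. The negative must be applied to both terms, not just the first. The error treats -(5 + 4) as -5 + 4, which equals -1 instead of -9.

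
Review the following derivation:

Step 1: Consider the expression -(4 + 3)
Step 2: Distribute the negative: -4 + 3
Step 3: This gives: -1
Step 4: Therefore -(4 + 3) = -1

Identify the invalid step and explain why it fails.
Step 2: Distribute the negative: -4 + 3

Step 2 incorrectly distributes the negative sign. The correct distribution is -(4 + 3) = -4 - 3 = -7. The negative must be applied to both terms, not just the first. The error treats -(4 + 3) as -4 + 3, which equals -1 instead of -7.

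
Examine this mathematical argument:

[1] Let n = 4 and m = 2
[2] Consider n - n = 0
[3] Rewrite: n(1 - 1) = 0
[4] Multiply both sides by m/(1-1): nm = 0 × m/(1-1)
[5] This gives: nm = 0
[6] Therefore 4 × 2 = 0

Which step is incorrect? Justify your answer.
Step 4: Multiply both sides by m/(1-1): nm = 0 × m/(1-1)

Step 4 multiplies both sides by m/(1-1). However, 1-1 = 0, so this is multiplication by m/0, which is undefined. We cannot multiply by an undefined expression.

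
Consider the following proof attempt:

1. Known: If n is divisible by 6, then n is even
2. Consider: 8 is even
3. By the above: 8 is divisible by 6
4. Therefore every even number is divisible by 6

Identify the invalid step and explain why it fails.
Step 3: By the above: 8 is divisible by 6

Step 3 commits the fallacy of affirming the consequent. The known fact 'divisible by 6 → even' does NOT imply 'even → divisible by 6'. That would be the converse, which is false. For example, 8 is even but 8 ÷ 6 = 1.33, which is not an integer.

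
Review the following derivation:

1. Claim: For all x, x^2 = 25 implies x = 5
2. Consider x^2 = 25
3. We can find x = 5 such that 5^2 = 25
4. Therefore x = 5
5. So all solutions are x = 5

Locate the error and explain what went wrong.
Step 4: Therefore x = 5

Step 4 incorrectly concludes that x = 5 is the only solution. The proof shows that x = 5 is A solution (existence), but does not show it is the ONLY solution (uniqueness). In fact, x = -5 is also a solution since (-5)^2 = 25. Finding one solution doesn't prove there are no others.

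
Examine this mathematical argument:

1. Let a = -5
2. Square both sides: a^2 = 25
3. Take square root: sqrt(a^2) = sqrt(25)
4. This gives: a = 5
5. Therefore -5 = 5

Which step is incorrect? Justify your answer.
Step 4: This gives: a = 5

Step 4 incorrectly states that sqrt(a^2) = a. The correct identity is sqrt(a^2) = |a|. Since a = -5 < 0, we have sqrt(a^2) = |-5| = 5, not a = -5.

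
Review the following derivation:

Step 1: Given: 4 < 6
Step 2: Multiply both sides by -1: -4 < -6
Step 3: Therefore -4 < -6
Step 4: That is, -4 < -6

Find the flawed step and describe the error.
Step 2: Multiply both sides by -1: -4 < -6

Step 2 multiplies both sides by -1 but fails to reverse the inequality sign. When multiplying (or dividing) an inequality by a negative number, the direction must be reversed. Since 4 < 6, we should get -4 > -6, i.e., -4 > -6.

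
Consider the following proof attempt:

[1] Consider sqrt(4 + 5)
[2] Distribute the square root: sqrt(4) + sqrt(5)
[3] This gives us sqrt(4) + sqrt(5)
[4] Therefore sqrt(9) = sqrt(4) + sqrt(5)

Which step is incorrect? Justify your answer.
Step 2: Distribute the square root: sqrt(4) + sqrt(5)

Step 2 incorrectly 'distributes' the square root over addition. The square root function does not distribute: sqrt(a + b) ≠ sqrt(a) + sqrt(b). In fact, sqrt(4 + 5) = sqrt(9) ≈ 3.0000, while sqrt(4) + sqrt(5) ≈ 4.2361.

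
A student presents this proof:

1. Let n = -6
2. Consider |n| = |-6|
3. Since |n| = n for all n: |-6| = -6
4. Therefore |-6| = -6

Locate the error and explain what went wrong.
Step 3: Since |n| = n for all n: |-6| = -6

Step 3 incorrectly states that |n| = n for all n. The correct definition is |n| = n when n >= 0, and |n| = -n when n < 0. Since -6 < 0, we have |-6| = -(-6) = 6, not -6.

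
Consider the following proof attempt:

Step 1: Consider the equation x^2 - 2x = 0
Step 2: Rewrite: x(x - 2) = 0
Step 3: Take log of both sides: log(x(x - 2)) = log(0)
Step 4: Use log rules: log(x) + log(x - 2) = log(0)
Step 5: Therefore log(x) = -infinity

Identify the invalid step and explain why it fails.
Step 3: Take log of both sides: log(x(x - 2)) = log(0)

Step 3 takes the logarithm of both sides, resulting in log(0) on the right side. The logarithm is only defined for positive numbers; log(0) is undefined (approaches negative infinity). This operation is invalid.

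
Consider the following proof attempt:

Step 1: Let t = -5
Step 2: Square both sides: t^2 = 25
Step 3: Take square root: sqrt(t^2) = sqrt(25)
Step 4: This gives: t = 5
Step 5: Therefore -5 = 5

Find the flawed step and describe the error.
Step 4: This gives: t = 5

Step 4 incorrectly states that sqrt(t^2) = t. The correct identity is sqrt(t^2) = |t|. Since t = -5 < 0, we have sqrt(t^2) = |-5| = 5, not t = -5.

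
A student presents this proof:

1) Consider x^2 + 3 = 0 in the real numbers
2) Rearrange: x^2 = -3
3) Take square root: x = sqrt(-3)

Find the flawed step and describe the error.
Step 3: Take square root: x = sqrt(-3)

Step 3 takes the square root of -3, which is negative. In the real number system, the square root of a negative number is undefined. The equation x^2 + 3 = 0 has no real solutions. Square roots of negative numbers only exist in the complex numbers.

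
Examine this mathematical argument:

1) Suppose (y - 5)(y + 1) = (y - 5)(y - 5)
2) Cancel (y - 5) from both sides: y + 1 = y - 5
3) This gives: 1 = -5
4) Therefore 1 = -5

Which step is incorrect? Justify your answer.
Step 2: Cancel (y - 5) from both sides: y + 1 = y - 5

Step 2 cancels (y - 5) from both sides. This is only valid if (y - 5) ≠ 0, i.e., y ≠ 5. When y = 5, both sides equal zero regardless of the other factors. The correct approach requires considering y = 5 as a separate case.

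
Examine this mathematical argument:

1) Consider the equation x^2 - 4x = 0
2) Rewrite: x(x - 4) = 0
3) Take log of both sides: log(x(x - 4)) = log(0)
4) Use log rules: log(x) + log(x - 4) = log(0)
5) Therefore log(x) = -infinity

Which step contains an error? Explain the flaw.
Step 3: Take log of both sides: log(x(x - 4)) = log(0)

Step 3 takes the logarithm of both sides, resulting in log(0) on the right side. The logarithm is only defined for positive numbers; log(0) is undefined (approaches negative infinity). This operation is invalid.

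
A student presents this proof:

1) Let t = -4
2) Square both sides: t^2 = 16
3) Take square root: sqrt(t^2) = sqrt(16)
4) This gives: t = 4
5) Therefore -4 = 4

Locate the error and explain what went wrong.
Step 4: This gives: t = 4

Step 4 incorrectly states that sqrt(t^2) = t. The correct identity is sqrt(t^2) = |t|. Since t = -4 < 0, we have sqrt(t^2) = |-4| = 4, not t = -4.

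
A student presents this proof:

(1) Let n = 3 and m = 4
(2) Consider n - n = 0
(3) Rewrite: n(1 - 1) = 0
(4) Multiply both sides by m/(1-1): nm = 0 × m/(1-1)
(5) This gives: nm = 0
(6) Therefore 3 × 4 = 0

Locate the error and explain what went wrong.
Step 4: Multiply both sides by m/(1-1): nm = 0 × m/(1-1)

Step 4 multiplies both sides by m/(1-1). However, 1-1 = 0, so this is multiplication by m/0, which is undefined. We cannot multiply by an undefined expression.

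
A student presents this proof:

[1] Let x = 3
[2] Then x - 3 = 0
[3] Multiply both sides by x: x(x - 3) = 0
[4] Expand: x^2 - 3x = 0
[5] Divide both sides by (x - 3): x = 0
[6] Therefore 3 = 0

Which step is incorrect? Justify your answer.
Step 5: Divide both sides by (x - 3): x = 0

Step 5 divides both sides by (x - 3). However, since x = 3, we have (x - 3) = 0. Division by zero is undefined, making this step invalid.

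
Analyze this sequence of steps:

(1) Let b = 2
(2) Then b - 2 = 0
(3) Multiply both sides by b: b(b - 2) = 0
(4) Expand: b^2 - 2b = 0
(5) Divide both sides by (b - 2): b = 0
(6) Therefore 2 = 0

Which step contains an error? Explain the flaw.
Step 5: Divide both sides by (b - 2): b = 0

Step 5 divides both sides by (b - 2). However, since b = 2, we have (b - 2) = 0. Division by zero is undefined, making this step invalid.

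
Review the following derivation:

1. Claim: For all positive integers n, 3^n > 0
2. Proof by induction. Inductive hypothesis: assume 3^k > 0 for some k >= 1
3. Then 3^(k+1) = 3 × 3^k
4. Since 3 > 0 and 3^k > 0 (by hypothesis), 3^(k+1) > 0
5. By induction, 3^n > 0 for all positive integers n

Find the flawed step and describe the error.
Step 5: By induction, 3^n > 0 for all positive integers n

Step 5 concludes the proof by induction, but no base case was ever established. A valid induction proof requires: (1) a base case proving 3^1 > 0, and (2) an inductive step showing IF 3^k > 0 THEN 3^(k+1) > 0. Steps 2-4 correctly establish the inductive step, but without the base case the conclusion in step 5 does not follow.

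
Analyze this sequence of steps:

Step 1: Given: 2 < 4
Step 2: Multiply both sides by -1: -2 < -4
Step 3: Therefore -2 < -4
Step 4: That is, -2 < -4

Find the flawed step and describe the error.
Step 2: Multiply both sides by -1: -2 < -4

Step 2 multiplies both sides by -1 but fails to reverse the inequality sign. When multiplying (or dividing) an inequality by a negative number, the direction must be reversed. Since 2 < 4, we should get -2 > -4, i.e., -2 > -4.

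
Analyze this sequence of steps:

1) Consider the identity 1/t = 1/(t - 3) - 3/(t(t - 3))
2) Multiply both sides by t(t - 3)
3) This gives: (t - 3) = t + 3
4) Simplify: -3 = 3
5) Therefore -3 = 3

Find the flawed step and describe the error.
Step 3: This gives: (t - 3) = t + 3

Step 3 makes a sign error when clearing denominators. Multiplying -3/(t(t - 3)) by t(t - 3) gives -3, not +3. The correct result is (t - 3) = t - 3, which is trivially true, not (t - 3) = t + 3. (Step 1 is a valid identity: 1/(t - 3) - 3/(t(t - 3)) = (t - 3)/(t(t - 3)) = 1/t.)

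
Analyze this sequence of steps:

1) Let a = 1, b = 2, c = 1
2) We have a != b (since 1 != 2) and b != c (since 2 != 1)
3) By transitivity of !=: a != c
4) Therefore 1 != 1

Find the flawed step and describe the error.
Step 3: By transitivity of !=: a != c

Step 3 incorrectly applies transitivity to the '!=' relation. Transitivity states: if a R b and b R c, then a R c. However, '!=' is not transitive. Counterexample: 1 != 2 and 2 != 1, but 1 = 1 (both equal 1). Transitivity holds for relations like <, <=, =, but not for !=.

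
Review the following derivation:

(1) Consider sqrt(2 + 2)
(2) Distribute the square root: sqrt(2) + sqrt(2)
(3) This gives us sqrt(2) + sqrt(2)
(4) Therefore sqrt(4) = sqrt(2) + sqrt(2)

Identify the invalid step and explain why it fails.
Step 2: Distribute the square root: sqrt(2) + sqrt(2)

Step 2 incorrectly 'distributes' the square root over addition. The square root function does not distribute: sqrt(a + b) ≠ sqrt(a) + sqrt(b). In fact, sqrt(2 + 2) = sqrt(4) ≈ 2.0000, while sqrt(2) + sqrt(2) ≈ 2.8284.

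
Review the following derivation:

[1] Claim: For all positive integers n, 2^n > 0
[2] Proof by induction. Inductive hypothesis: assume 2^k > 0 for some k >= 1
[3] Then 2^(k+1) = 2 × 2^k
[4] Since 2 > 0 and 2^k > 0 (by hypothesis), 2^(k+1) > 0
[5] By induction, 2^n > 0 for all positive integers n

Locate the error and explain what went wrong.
Step 5: By induction, 2^n > 0 for all positive integers n

Step 5 concludes the proof by induction, but no base case was ever established. A valid induction proof requires: (1) a base case proving 2^1 > 0, and (2) an inductive step showing IF 2^k > 0 THEN 2^(k+1) > 0. Steps 2-4 correctly establish the inductive step, but without the base case the conclusion in step 5 does not follow.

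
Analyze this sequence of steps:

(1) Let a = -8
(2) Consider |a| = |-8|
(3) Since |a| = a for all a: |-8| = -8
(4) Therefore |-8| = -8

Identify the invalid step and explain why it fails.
Step 3: Since |a| = a for all a: |-8| = -8

Step 3 incorrectly states that |a| = a for all a. The correct definition is |a| = a when a >= 0, and |a| = -a when a < 0. Since -8 < 0, we have |-8| = -(-8) = 8, not -8.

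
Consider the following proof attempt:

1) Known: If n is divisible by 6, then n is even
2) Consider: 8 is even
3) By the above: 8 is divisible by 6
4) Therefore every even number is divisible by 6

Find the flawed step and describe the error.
Step 3: By the above: 8 is divisible by 6

Step 3 commits the fallacy of affirming the consequent. The known fact 'divisible by 6 → even' does NOT imply 'even → divisible by 6'. That would be the converse, which is false. For example, 8 is even but 8 ÷ 6 = 1.33, which is not an integer.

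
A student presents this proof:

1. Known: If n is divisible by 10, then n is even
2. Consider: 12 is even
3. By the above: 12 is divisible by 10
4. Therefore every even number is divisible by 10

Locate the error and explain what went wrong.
Step 3: By the above: 12 is divisible by 10

Step 3 commits the fallacy of affirming the consequent. The known fact 'divisible by 10 → even' does NOT imply 'even → divisible by 10'. That would be the converse, which is false. For example, 12 is even but 12 ÷ 10 = 1.20, which is not an integer.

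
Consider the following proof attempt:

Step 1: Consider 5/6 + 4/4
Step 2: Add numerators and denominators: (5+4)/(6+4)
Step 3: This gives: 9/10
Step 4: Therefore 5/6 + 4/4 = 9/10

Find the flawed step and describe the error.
Step 2: Add numerators and denominators: (5+4)/(6+4)

Step 2 incorrectly adds fractions by separately adding numerators and denominators. This is wrong. The correct method requires a common denominator: 5/6 + 4/4 = (5×4 + 4×6)/(6×4) = 44/24 = 11/6. The method used gives 9/10, which is different.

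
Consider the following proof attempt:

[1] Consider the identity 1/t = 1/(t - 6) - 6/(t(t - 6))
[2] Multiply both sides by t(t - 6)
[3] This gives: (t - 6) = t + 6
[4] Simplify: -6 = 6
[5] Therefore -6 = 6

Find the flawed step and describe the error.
Step 3: This gives: (t - 6) = t + 6

Step 3 makes a sign error when clearing denominators. Multiplying -6/(t(t - 6)) by t(t - 6) gives -6, not +6. The correct result is (t - 6) = t - 6, which is trivially true, not (t - 6) = t + 6. (Step 1 is a valid identity: 1/(t - 6) - 6/(t(t - 6)) = (t - 6)/(t(t - 6)) = 1/t.)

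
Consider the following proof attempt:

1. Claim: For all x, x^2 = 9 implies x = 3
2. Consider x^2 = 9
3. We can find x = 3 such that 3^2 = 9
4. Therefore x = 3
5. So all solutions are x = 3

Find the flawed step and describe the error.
Step 4: Therefore x = 3

Step 4 incorrectly concludes that x = 3 is the only solution. The proof shows that x = 3 is A solution (existence), but does not show it is the ONLY solution (uniqueness). In fact, x = -3 is also a solution since (-3)^2 = 9. Finding one solution doesn't prove there are no others.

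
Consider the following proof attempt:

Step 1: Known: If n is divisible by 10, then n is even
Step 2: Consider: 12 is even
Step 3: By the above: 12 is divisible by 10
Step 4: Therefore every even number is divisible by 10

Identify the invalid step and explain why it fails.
Step 3: By the above: 12 is divisible by 10

Step 3 commits the fallacy of affirming the consequent. The known fact 'divisible by 10 → even' does NOT imply 'even → divisible by 10'. That would be the converse, which is false. For example, 12 is even but 12 ÷ 10 = 1.20, which is not an integer.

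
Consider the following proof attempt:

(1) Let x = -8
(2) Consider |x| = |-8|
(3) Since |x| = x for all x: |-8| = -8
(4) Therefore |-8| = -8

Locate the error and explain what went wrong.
Step 3: Since |x| = x for all x: |-8| = -8

Step 3 incorrectly states that |x| = x for all x. The correct definition is |x| = x when x >= 0, and |x| = -x when x < 0. Since -8 < 0, we have |-8| = -(-8) = 8, not -8.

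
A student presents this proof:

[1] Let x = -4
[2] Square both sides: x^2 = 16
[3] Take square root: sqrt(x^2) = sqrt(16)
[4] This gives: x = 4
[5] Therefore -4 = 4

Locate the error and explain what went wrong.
Step 4: This gives: x = 4

Step 4 incorrectly states that sqrt(x^2) = x. The correct identity is sqrt(x^2) = |x|. Since x = -4 < 0, we have sqrt(x^2) = |-4| = 4, not x = -4.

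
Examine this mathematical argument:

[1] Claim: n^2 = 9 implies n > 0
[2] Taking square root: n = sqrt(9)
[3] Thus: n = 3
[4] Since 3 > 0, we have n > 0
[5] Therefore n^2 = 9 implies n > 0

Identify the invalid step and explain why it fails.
Step 2: Taking square root: n = sqrt(9)

Step 2 takes the square root and assumes the positive root only. The equation n^2 = 9 actually has two solutions: n = 3 and n = -3. The proof silently assumes n > 0 without justification, then uses this assumption to conclude n > 0, which is circular. The counterexample n = -3 shows the claim is false.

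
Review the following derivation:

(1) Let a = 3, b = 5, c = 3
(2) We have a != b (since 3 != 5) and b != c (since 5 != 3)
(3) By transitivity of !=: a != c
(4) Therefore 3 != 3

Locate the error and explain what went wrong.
Step 3: By transitivity of !=: a != c

Step 3 incorrectly applies transitivity to the '!=' relation. Transitivity states: if a R b and b R c, then a R c. However, '!=' is not transitive. Counterexample: 3 != 5 and 5 != 3, but 3 = 3 (both equal 3). Transitivity holds for relations like <, <=, =, but not for !=.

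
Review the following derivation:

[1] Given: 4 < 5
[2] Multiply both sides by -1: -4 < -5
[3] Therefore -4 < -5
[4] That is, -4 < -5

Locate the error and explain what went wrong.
Step 2: Multiply both sides by -1: -4 < -5

Step 2 multiplies both sides by -1 but fails to reverse the inequality sign. When multiplying (or dividing) an inequality by a negative number, the direction must be reversed. Since 4 < 5, we should get -4 > -5, i.e., -4 > -5.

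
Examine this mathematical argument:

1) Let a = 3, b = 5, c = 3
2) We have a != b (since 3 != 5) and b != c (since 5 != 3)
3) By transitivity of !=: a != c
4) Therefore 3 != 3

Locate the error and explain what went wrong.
Step 3: By transitivity of !=: a != c

Step 3 incorrectly applies transitivity to the '!=' relation. Transitivity states: if a R b and b R c, then a R c. However, '!=' is not transitive. Counterexample: 3 != 5 and 5 != 3, but 3 = 3 (both equal 3). Transitivity holds for relations like <, <=, =, but not for !=.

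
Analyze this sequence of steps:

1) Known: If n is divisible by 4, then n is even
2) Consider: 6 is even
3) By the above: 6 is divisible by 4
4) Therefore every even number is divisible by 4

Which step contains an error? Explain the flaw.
Step 3: By the above: 6 is divisible by 4

Step 3 commits the fallacy of affirming the consequent. The known fact 'divisible by 4 → even' does NOT imply 'even → divisible by 4'. That would be the converse, which is false. For example, 6 is even but 6 ÷ 4 = 1.50, which is not an integer.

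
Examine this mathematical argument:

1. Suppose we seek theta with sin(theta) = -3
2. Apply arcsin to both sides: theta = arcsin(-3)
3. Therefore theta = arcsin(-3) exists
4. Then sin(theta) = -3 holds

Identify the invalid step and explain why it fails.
Step 2: Apply arcsin to both sides: theta = arcsin(-3)

Step 2 applies arcsin to -3. However, arcsin(x) is only defined for x in [-1, 1] because sin(theta) can only produce values in that range. Since |-3| > 1, arcsin(-3) is undefined. There is no angle whose sine equals -3.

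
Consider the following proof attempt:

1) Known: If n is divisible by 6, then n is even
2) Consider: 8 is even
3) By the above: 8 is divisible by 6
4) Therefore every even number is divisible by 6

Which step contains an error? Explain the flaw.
Step 3: By the above: 8 is divisible by 6

Step 3 commits the fallacy of affirming the consequent. The known fact 'divisible by 6 → even' does NOT imply 'even → divisible by 6'. That would be the converse, which is false. For example, 8 is even but 8 ÷ 6 = 1.33, which is not an integer.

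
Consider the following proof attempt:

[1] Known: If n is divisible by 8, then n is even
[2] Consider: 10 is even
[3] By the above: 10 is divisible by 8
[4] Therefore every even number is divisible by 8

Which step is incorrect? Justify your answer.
Step 3: By the above: 10 is divisible by 8

Step 3 commits the fallacy of affirming the consequent. The known fact 'divisible by 8 → even' does NOT imply 'even → divisible by 8'. That would be the converse, which is false. For example, 10 is even but 10 ÷ 8 = 1.25, which is not an integer.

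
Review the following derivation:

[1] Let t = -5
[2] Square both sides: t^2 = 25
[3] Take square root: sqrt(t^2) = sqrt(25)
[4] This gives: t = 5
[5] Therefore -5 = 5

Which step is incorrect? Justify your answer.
Step 4: This gives: t = 5

Step 4 incorrectly states that sqrt(t^2) = t. The correct identity is sqrt(t^2) = |t|. Since t = -5 < 0, we have sqrt(t^2) = |-5| = 5, not t = -5.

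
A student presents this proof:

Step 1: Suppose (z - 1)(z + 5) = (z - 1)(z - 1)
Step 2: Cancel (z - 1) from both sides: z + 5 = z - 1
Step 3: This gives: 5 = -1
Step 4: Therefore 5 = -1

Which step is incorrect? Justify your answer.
Step 2: Cancel (z - 1) from both sides: z + 5 = z - 1

Step 2 cancels (z - 1) from both sides. This is only valid if (z - 1) ≠ 0, i.e., z ≠ 1. When z = 1, both sides equal zero regardless of the other factors. The correct approach requires considering z = 1 as a separate case.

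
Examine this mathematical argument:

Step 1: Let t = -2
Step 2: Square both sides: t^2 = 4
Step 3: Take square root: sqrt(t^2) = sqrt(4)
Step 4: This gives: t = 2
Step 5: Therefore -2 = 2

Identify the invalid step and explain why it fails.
Step 4: This gives: t = 2

Step 4 incorrectly states that sqrt(t^2) = t. The correct identity is sqrt(t^2) = |t|. Since t = -2 < 0, we have sqrt(t^2) = |-2| = 2, not t = -2.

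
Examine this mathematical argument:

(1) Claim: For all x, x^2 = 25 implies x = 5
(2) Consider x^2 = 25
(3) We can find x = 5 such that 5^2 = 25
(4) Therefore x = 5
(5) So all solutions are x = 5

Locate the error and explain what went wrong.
Step 4: Therefore x = 5

Step 4 incorrectly concludes that x = 5 is the only solution. The proof shows that x = 5 is A solution (existence), but does not show it is the ONLY solution (uniqueness). In fact, x = -5 is also a solution since (-5)^2 = 25. Finding one solution doesn't prove there are no others.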